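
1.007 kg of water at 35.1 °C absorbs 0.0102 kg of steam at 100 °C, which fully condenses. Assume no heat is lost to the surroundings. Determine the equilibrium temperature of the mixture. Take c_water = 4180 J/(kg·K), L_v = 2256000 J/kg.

T_f ≈ 41.2 °C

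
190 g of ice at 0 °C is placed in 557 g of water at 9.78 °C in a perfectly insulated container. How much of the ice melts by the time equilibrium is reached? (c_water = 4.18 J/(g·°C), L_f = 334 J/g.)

Heat available from the water dropping to 0 °C: 557·4.18·9.78 = 22770 J.
To melt every bit of ice: 190·334 = 63460 J.
22770 J < 63460 J, so only part of the ice melts and the system sits at 0 °C.
Mass melted = 22770/334 ≈ 68.17 g.

m_melted ≈ 68.2 g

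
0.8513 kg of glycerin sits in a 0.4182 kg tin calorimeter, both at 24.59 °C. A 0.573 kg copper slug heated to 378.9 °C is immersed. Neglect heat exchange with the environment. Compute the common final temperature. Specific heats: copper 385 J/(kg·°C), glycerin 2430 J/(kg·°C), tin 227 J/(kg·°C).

Setting the total heat transfer to zero:
0.573·385·(T − 378.9) + 0.8513·2430·(T − 24.59) + 0.4182·227·(T − 24.59) = 0
(220.6 + 2068.7 + 94.93) T = 220.6·378.9 + 2068.7·24.59 + 94.93·24.59
T = 136790/2384.2 ≈ 57.37 °C

T_f ≈ 57.4 °C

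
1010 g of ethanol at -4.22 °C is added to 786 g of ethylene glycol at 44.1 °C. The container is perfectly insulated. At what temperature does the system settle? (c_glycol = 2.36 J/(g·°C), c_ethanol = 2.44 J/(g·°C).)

T_f ≈ 16.5 °C

Taking heat into each body as positive, Σ m c ΔT = 0:
786·2.36·(T − 44.1) + 1010·2.44·(T − (-4.22)) = 0
1855(T − 44.1) + 2464.4(T − (-4.22)) = 0
4319.4 T = 71404
T ≈ 16.53 °C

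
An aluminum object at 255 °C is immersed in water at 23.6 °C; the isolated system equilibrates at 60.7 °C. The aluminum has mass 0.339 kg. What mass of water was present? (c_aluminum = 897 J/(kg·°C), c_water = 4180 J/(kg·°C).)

Setting the total heat transfer to zero:
0.339×897×(60.7 − 255) + m×4180×(60.7 − 23.6) = 0
155078 m = 59083
m = 59083/155078 ≈ 0.381 kg

m ≈ 0.381 kg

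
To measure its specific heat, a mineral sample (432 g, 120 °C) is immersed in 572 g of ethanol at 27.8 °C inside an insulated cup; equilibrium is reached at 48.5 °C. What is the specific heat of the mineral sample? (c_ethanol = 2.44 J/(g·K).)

Setting the total heat transfer to zero:
432×c×(48.5 − 120) + 572×2.44×(48.5 − 27.8) = 0
-30888 c = -28891
c = -28891/-30888 ≈ 0.9353 J/(g·K)

c ≈ 0.935 J/(g·K)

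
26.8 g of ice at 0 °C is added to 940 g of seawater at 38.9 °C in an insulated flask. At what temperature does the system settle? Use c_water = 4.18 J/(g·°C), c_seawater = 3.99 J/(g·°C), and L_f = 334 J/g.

T_f ≈ 35.5 °C

Taking heat into each body as positive, Σ m c ΔT = 0:
fusion: m_ice L_f = 26.8·334 = 8951.2; meltwater 0→T: 26.8·4.18·T = 112.02 T; seawater: 3750.6(T − 38.9)
3862.6 T = 145898 − 8951.2 = 136947
T ≈ 35.45 °C (positive, so assuming full melt was valid).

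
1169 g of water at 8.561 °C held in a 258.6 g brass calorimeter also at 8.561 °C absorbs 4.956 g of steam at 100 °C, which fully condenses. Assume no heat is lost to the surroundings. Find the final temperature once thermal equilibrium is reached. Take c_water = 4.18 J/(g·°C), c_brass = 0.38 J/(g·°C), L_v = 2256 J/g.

Sum of m c ΔT and latent-heat terms is zero:
steam→water at 100 °C releases m L_v = 4.956·2256 = 11181
  condensate cools 100→T: 4.956·4.18·(T − 100) = 20.72(T − 100)
  original water: 4886.4(T − 8.561)
  brass cup: 258.6·0.38·(T − 8.561) = 98.27(T − 8.561)
5005.4 T = 11181 + 2071.6 + 42674 = 55926
T ≈ 11.17 °C — below 100 °C, confirming all the steam condensed.

T_f ≈ 11.2 °C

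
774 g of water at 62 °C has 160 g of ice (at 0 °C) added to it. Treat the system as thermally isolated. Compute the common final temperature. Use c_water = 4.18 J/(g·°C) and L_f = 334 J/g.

T_f ≈ 37.7 °C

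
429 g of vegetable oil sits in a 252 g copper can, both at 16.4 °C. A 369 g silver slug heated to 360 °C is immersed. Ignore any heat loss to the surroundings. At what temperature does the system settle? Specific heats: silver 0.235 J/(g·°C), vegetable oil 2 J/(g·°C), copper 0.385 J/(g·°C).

Taking heat into each body as positive, Σ m c ΔT = 0:
369·0.235·(T − 360) + 429·2·(T − 16.4) + 252·0.385·(T − 16.4) = 0
86.71(T − 360) + 858(T − 16.4) + 97.02(T − 16.4) = 0
(86.71 + 858 + 97.02) T = 86.71·360 + 858·16.4 + 97.02·16.4
T = 46880 / 1041.7 = 45 °C

T_f ≈ 45.0 °C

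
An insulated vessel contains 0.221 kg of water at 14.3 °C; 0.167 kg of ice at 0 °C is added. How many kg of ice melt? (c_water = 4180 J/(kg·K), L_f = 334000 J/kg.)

m_melted ≈ 0.0396 kg

Cooling the water to 0 °C releases 0.221·4180·14.3 = 13210 J.
To melt every bit of ice: 0.167·334000 = 55778 J.
That's not enough to melt it all — equilibrium is at 0 °C with ice remaining.
m_melt = 13210 / L_f = 0.03955 kg.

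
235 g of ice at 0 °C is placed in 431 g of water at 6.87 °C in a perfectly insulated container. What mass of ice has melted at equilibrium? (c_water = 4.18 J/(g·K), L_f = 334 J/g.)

Cooling the water to 0 °C releases 431·4.18·6.87 = 12377 J.
Melting all 235 g of ice would need 235·334 = 78490 J.
Since 12377 < 78490 J, not all the ice melts; equilibrium is at 0 °C.
m_melt = 12377 / L_f = 37.06 g.

m_melted ≈ 37.1 g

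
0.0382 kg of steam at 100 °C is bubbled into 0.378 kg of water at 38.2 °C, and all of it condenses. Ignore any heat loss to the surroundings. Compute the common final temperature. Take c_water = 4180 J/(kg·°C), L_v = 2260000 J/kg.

Heat gained plus heat lost sum to zero:
steam→water at 100 °C releases m L_v = 0.0382×2260000 = 86332; condensate cools 100→T: 0.0382×4180×(T − 100) = 159.68(T − 100); original water: 1580(T − 38.2)
1739.7 T = 86332 + 15968 + 60358 = 162657
T ≈ 93.50 °C (< 100 °C, so full condensation is consistent).

T_f ≈ 93.5 °C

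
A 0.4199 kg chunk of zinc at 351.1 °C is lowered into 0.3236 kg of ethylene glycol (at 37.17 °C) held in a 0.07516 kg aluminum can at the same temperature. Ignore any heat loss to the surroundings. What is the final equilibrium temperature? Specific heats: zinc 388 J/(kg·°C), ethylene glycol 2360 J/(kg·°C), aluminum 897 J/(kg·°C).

T_f ≈ 88.6 °C

Energy conservation, ΣQ = 0:
0.4199*388*(T − 351.1) + 0.3236*2360*(T − 37.17) + 0.07516*897*(T − 37.17) = 0
162.92(T − 351.1) + 763.7(T − 37.17) + 67.42(T − 37.17) = 0
994.04 T = 88094
T = 88094/994.04 ≈ 88.62 °C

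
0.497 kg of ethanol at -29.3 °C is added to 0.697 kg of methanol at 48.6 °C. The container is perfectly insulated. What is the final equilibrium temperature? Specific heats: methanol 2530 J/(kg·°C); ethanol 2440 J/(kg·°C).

T_f = Σ m_i c_i T_i / Σ m_i c_i:
T_f = (1763.4×48.6 + 1212.7×(-29.3)) / (1763.4 + 1212.7)
    = 50170 / 2976.1 ≈ 16.86 °C

T_f ≈ 16.9 °C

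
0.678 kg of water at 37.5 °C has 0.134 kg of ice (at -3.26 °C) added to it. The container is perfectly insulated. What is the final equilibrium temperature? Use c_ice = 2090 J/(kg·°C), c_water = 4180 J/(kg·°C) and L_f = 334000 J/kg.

Conservation of energy gives ΣQ = 0:
ice -3.26→0 °C: 0.134·2090·3.26 = 913
  latent heat to melt: 0.134·334000 = 44756
  meltwater 0→T: 0.134·4180·T = 560.12 T
  water cools: 0.678·4180·(T − 37.5) = 2834(T − 37.5)
3394.2 T = 106277 − 45669 = 60608
T ≈ 17.86 °C (positive, so assuming full melt was valid).

T_f ≈ 17.9 °C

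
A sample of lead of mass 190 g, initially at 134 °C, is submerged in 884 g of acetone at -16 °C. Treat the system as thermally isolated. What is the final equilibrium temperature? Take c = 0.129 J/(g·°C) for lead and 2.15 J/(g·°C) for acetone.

T_f is the heat-capacity-weighted average of the initial temperatures:
T_f = (24.51*134 + 1900.6*(-16)) / (24.51 + 1900.6)
    = -27125 / 1925.1 ≈ -14.09 °C

T_f ≈ -14.1 °C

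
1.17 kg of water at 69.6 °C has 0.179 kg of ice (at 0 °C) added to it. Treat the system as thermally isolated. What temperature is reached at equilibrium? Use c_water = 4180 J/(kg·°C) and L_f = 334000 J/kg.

Conservation of energy gives ΣQ = 0:
latent heat to melt: 0.179×334000 = 59786
  warm the meltwater: 748.22 T
  water: 4890.6(T − 69.6)
5638.8 T = 340386 − 59786 = 280600
T ≈ 49.76 °C. Since T > 0 °C, the all-ice-melts assumption holds.

T_f ≈ 49.8 °C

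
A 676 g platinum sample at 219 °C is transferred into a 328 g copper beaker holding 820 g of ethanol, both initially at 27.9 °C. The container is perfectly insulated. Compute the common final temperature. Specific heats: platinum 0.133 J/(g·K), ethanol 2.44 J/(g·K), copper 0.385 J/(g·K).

T_f ≈ 35.6 °C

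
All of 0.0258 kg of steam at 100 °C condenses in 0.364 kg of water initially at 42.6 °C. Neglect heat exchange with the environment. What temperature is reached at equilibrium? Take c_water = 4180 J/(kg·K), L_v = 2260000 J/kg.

T_f ≈ 82.2 °C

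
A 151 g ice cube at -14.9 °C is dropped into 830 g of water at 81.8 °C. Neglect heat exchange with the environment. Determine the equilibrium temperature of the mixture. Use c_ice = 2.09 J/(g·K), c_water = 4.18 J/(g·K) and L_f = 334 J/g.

T_f ≈ 55.8 °C

Sum of m c ΔT and latent-heat terms is zero:
ice -14.9→0 °C: 151·2.09·14.9 = 4702.3
  melt ice: 151·334 = 50434
  meltwater 0→T: 151·4.18·T = 631.18 T
  water cools: 830·4.18·(T − 81.8) = 3469.4(T − 81.8)
4100.6 T = 283797 − 55136 = 228661
T ≈ 55.76 °C (positive, so assuming full melt was valid).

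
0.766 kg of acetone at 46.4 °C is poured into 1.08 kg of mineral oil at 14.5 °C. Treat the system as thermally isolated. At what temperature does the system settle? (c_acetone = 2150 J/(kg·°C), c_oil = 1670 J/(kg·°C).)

With ΣQ=0 the equilibrium temperature is the m·c-weighted mean:
T_f = (1646.9*46.4 + 1803.6*14.5) / (1646.9 + 1803.6)
    = 102568 / 3450.5 ≈ 29.73 °C

T_f ≈ 29.7 °C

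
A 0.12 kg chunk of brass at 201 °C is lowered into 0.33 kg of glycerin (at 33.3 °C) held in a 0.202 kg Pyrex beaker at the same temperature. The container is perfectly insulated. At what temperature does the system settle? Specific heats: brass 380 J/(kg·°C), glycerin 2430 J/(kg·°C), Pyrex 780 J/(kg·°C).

T_f ≈ 40.9 °C

Heat gained plus heat lost sum to zero:
0.12·380·(T − 201) + 0.33·2430·(T − 33.3) + 0.202·780·(T − 33.3) = 0
45.6(T − 201) + 801.9(T − 33.3) + 157.56(T − 33.3) = 0
1005.1 T = 41116
T = 41116/1005.1 ≈ 40.91 °C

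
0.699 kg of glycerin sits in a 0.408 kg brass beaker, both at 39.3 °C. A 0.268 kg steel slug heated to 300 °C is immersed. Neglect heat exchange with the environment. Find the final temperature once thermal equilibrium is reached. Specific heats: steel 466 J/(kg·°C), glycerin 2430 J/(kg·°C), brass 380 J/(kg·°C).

T_f ≈ 55.8 °C

Taking heat into each body as positive, Σ m c ΔT = 0:
0.268·466·(T − 300) + 0.699·2430·(T − 39.3) + 0.408·380·(T − 39.3) = 0
124.89(T − 300) + 1698.6(T − 39.3) + 155.04(T − 39.3) = 0
1978.5 T = 110313
T ≈ 55.76 °C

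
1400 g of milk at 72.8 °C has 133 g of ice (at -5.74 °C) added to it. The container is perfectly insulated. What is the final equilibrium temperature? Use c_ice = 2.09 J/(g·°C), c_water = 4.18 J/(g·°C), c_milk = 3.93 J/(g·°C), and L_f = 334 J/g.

Conservation of energy gives ΣQ = 0:
ice -5.74→0 °C: 133·2.09·5.74 = 1595.5
  fusion: m_ice L_f = 133·334 = 44422
  meltwater 0→T: 133·4.18·T = 555.94 T
  milk cools: 1400·3.93·(T − 72.8) = 5502(T − 72.8)
6057.9 T = 400546 − 46018 = 354528
T ≈ 58.52 °C — above 0 °C, consistent with complete melting.

T_f ≈ 58.5 °C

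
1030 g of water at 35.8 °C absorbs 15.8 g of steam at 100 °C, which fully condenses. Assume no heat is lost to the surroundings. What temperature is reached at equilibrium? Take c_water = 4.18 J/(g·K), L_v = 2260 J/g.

Conservation of energy gives ΣQ = 0:
steam→water at 100 °C releases m L_v = 15.8×2260 = 35708; condensate cools 100→T: 15.8×4.18×(T − 100) = 66.04(T − 100); original water: 4305.4(T − 35.8)
4371.4 T = 35708 + 6604.4 + 154133 = 196446
T ≈ 44.94 °C — below 100 °C, confirming all the steam condensed.

T_f ≈ 44.9 °C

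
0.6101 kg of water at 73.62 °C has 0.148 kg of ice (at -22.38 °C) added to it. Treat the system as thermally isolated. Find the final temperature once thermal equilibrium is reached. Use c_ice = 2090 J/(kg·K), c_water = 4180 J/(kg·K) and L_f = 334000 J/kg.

T_f ≈ 41.5 °C

Conservation of energy gives ΣQ = 0:
ice -22.38→0 °C: 0.148·2090·22.38 = 6922.6
  latent heat to melt: 0.148·334000 = 49432
  warm the meltwater: 618.64 T
  water cools: 0.6101·4180·(T − 73.62) = 2550.2(T − 73.62)
3168.9 T = 187747 − 56355 = 131392
T ≈ 41.46 °C. Since T > 0 °C, the all-ice-melts assumption holds.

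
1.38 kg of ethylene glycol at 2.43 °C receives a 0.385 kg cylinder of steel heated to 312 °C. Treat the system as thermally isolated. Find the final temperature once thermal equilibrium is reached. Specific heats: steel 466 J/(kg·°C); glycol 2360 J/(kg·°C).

T_f ≈ 18.6 °C

Net heat exchanged in the isolated system is zero:
0.385*466*(T − 312) + 1.38*2360*(T − 2.43) = 0
(179.41 + 3256.8) T = 179.41*312 + 3256.8*2.43
T ≈ 18.59 °C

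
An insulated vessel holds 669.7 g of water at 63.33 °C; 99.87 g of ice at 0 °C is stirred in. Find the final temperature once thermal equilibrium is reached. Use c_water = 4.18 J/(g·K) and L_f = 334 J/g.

Setting the total heat transfer to zero:
latent heat to melt: 99.87·334 = 33357; meltwater 0→T: 99.87·4.18·T = 417.46 T; water: 2799.3(T − 63.33)
3216.8 T = 177283 − 33357 = 143926
T ≈ 44.74 °C (positive, so assuming full melt was valid).

T_f ≈ 44.7 °C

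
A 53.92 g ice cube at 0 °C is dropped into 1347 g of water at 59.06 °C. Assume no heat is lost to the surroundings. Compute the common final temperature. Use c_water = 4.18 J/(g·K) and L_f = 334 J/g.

Sum of m c ΔT and latent-heat terms is zero:
latent heat to melt: 53.92·334 = 18009
  warm the meltwater: 225.39 T
  water: 5630.5(T − 59.06)
5855.8 T = 332535 − 18009 = 314526
T ≈ 53.71 °C (positive, so assuming full melt was valid).

T_f ≈ 53.7 °C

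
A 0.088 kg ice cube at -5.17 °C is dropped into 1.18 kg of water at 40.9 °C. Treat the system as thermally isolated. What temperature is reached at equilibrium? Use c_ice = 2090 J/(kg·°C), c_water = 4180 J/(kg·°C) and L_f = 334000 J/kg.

T_f ≈ 32.3 °C

Sum of m c ΔT and latent-heat terms is zero:
ice -5.17→0 °C: 0.088·2090·5.17 = 950.87; latent heat to melt: 0.088·334000 = 29392; meltwater 0→T: 0.088·4180·T = 367.84 T; water: 4932.4(T − 40.9)
5300.2 T = 201735 − 30343 = 171392
T ≈ 32.34 °C. Since T > 0 °C, the all-ice-melts assumption holds.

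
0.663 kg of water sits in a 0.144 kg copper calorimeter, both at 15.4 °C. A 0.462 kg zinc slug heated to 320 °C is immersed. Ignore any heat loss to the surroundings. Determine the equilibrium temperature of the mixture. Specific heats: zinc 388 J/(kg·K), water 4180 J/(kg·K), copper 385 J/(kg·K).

Taking heat into each body as positive, Σ m c ΔT = 0:
0.462*388*(T − 320) + 0.663*4180*(T − 15.4) + 0.144*385*(T − 15.4) = 0
179.26(T − 320) + 2771.3(T − 15.4) + 55.44(T − 15.4) = 0
(179.26 + 2771.3 + 55.44) T = 179.26*320 + 2771.3*15.4 + 55.44*15.4
T = 100894/3006 ≈ 33.56 °C

T_f ≈ 33.6 °C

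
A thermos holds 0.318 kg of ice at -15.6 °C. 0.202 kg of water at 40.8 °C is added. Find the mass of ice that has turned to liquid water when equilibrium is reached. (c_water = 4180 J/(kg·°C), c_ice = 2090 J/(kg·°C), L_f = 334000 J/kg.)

m_melted ≈ 0.0721 kg

Heat available from the water dropping to 0 °C: 0.202·4180·40.8 = 34450 J.
Warming the ice to 0 °C takes 0.318·2090·15.6 = 10368 J, leaving 24082 J for melting.
Fully melting the ice requires m_ice L_f = 0.318·334000 = 106212 J.
That's not enough to melt it all — equilibrium is at 0 °C with ice remaining.
m_melt = 24082 / L_f = 0.0721 kg.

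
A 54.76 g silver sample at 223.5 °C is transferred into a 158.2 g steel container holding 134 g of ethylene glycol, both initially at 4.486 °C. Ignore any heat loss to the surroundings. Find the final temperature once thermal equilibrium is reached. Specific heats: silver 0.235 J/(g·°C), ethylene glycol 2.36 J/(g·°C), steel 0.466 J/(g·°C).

T_f ≈ 11.5 °C

Heat gained plus heat lost sum to zero:
54.76·0.235·(T − 223.5) + 134·2.36·(T − 4.486) + 158.2·0.466·(T − 4.486) = 0
402.83 T = 4625.5
T ≈ 11.48 °C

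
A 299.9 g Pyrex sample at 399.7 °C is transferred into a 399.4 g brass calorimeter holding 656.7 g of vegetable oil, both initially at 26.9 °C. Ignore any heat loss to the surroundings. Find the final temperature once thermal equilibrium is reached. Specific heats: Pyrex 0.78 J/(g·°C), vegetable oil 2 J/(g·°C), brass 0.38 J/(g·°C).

T_f ≈ 78.2 °C

Energy conservation, ΣQ = 0:
299.9×0.78×(T − 399.7) + 656.7×2×(T − 26.9) + 399.4×0.38×(T − 26.9) = 0
1699.1 T = 132912
T = 132912/1699.1 ≈ 78.23 °C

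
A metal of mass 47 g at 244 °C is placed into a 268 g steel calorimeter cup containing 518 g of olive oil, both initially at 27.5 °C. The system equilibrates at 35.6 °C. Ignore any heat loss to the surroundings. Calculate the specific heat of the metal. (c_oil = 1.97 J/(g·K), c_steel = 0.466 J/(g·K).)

c ≈ 0.947 J/(g·K)

Heat gained plus heat lost sum to zero:
47·c·(35.6 − 244) + 518·1.97·(35.6 − 27.5) + 268·0.466·(35.6 − 27.5) = 0
-9794.8 c = -9277.3
c = -9277.3/-9794.8 ≈ 0.9472 J/(g·K)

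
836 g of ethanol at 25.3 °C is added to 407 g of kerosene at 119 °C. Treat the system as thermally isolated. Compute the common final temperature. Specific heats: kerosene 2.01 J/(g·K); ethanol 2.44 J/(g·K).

T_f ≈ 52.1 °C

Conservation of energy gives ΣQ = 0:
407×2.01×(T − 119) + 836×2.44×(T − 25.3) = 0
818.07(T − 119) + 2039.8(T − 25.3) = 0
(818.07 + 2039.8) T = 818.07×119 + 2039.8×25.3
T = 148958/2857.9 ≈ 52.12 °C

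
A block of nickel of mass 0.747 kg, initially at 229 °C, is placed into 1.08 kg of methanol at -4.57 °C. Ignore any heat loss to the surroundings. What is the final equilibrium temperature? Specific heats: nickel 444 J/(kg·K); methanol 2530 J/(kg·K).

T_f ≈ 20.7 °C

Energy conservation, ΣQ = 0:
0.747×444×(T − 229) + 1.08×2530×(T − (-4.57)) = 0
3064.1 T = 63465
T = 63465/3064.1 ≈ 20.71 °C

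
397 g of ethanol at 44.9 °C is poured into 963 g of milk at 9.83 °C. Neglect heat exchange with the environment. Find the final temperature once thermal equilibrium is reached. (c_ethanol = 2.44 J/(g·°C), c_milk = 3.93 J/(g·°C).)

T_f ≈ 17.0 °C

Taking heat into each body as positive, Σ m c ΔT = 0:
397*2.44*(T − 44.9) + 963*3.93*(T − 9.83) = 0
968.68(T − 44.9) + 3784.6(T − 9.83) = 0
4753.3 T = 80696
T ≈ 16.98 °C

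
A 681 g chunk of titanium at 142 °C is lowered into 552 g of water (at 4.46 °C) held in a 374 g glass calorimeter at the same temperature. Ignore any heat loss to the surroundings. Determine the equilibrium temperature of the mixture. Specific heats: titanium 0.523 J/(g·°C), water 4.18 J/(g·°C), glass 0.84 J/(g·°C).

T_f ≈ 20.9 °C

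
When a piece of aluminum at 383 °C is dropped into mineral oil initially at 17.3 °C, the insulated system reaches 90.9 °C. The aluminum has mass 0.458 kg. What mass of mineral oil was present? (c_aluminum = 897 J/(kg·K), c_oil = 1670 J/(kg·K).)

m ≈ 0.976 kg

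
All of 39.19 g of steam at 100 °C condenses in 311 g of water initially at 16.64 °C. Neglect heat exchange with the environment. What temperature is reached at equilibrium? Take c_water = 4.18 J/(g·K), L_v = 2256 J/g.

T_f ≈ 86.4 °C

Taking heat into each body as positive, Σ m c ΔT = 0:
condense steam: −39.19·2256 = −88413
  condensed water 100 °C→T: 163.81(T − 100)
  water warms: 311·4.18·(T − 16.64) = 1300(T − 16.64)
1463.8 T = 88413 + 16381 + 21632 = 126426
T ≈ 86.37 °C, under the boiling point, so the assumption holds.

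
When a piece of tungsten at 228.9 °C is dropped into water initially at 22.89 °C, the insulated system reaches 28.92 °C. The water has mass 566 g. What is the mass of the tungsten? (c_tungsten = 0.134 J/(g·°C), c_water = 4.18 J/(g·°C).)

m ≈ 532 g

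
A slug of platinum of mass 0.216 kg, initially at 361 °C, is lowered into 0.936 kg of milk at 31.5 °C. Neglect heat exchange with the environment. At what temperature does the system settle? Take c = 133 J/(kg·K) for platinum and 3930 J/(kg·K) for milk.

T_f ≈ 34.1 °C

T_f is the heat-capacity-weighted average of the initial temperatures:
T_f = (28.73·361 + 3678.5·31.5) / (28.73 + 3678.5)
    = 126243 / 3707.2 ≈ 34.05 °C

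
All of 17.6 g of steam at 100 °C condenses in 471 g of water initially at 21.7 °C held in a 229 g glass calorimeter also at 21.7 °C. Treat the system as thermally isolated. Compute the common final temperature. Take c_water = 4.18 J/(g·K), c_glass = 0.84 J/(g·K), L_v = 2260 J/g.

T_f ≈ 42.1 °C

Let T be the final temperature. ΣQ_i = 0:
condense steam: −17.6×2260 = −39776; condensate cools 100→T: 17.6×4.18×(T − 100) = 73.57(T − 100); water warms: 471×4.18×(T − 21.7) = 1968.8(T − 21.7); cup: 192.36(T − 21.7)
2234.7 T = 39776 + 7356.8 + 46897 = 94030
T ≈ 42.08 °C, under the boiling point, so the assumption holds.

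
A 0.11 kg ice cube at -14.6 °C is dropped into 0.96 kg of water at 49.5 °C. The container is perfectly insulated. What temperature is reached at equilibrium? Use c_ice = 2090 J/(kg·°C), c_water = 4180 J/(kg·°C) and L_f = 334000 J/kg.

Sum of m c ΔT and latent-heat terms is zero:
warm ice to 0 °C: 0.11·2090·(0 − (-14.6)) = 3356.5; fusion: m_ice L_f = 0.11·334000 = 36740; warm the meltwater: 459.8 T; water: 4012.8(T − 49.5)
4472.6 T = 198634 − 40097 = 158537
T ≈ 35.45 °C. Since T > 0 °C, the all-ice-melts assumption holds.

T_f ≈ 35.4 °C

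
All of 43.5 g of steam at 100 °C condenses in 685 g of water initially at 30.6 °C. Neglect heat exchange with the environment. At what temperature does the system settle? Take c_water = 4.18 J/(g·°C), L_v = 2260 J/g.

T_f ≈ 67.0 °C

Energy balance with sensible and latent terms:
steam→water at 100 °C releases m L_v = 43.5·2260 = 98310
  condensate cools 100→T: 43.5·4.18·(T − 100) = 181.83(T − 100)
  original water: 2863.3(T − 30.6)
3045.1 T = 98310 + 18183 + 87617 = 204110
T ≈ 67.03 °C — below 100 °C, confirming all the steam condensed.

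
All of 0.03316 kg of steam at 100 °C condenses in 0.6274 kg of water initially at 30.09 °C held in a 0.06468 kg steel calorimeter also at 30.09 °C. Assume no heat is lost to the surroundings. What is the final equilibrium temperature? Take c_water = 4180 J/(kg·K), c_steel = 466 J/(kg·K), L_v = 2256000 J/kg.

Setting the total heat transfer to zero:
steam→water at 100 °C releases m L_v = 0.03316×2256000 = 74809; condensed water 100 °C→T: 138.61(T − 100); original water: 2622.5(T − 30.09); cup: 30.14(T − 30.09)
2791.3 T = 74809 + 13861 + 79819 = 168489
T ≈ 60.36 °C (< 100 °C, so full condensation is consistent).

T_f ≈ 60.4 °C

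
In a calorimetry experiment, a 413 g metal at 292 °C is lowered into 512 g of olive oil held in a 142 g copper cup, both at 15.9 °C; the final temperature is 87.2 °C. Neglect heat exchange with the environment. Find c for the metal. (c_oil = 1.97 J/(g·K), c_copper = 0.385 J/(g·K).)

Conservation of energy gives ΣQ = 0:
413·c·(87.2 − 292) + 512·1.97·(87.2 − 15.9) + 142·0.385·(87.2 − 15.9) = 0
-84582 c = -75814
c = -75814/-84582 ≈ 0.8963 J/(g·K)

c ≈ 0.896 J/(g·K)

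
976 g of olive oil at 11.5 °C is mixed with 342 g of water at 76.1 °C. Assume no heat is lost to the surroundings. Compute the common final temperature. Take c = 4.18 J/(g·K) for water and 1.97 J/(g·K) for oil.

T_f ≈ 39.0 °C

Conservation of energy gives ΣQ = 0:
342×4.18×(T − 76.1) + 976×1.97×(T − 11.5) = 0
1429.6(T − 76.1) + 1922.7(T − 11.5) = 0
(1429.6 + 1922.7) T = 1429.6×76.1 + 1922.7×11.5
T = 130901/3352.3 ≈ 39.05 °C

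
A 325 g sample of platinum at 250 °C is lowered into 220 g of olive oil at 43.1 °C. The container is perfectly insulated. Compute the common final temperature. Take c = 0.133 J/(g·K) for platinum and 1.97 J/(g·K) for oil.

T_f ≈ 61.9 °C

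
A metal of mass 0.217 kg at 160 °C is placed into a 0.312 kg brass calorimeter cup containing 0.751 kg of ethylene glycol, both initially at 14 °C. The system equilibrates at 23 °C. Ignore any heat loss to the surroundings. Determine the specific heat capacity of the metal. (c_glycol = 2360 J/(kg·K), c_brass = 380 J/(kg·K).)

c ≈ 572 J/(kg·K)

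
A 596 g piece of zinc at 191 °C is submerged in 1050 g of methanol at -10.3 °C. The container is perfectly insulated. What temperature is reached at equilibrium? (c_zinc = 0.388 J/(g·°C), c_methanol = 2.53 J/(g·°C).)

T_f ≈ 5.8 °C

Conservation of energy gives ΣQ = 0:
596×0.388×(T − 191) + 1050×2.53×(T − (-10.3)) = 0
231.25(T − 191) + 2656.5(T − (-10.3)) = 0
2887.7 T = 16806
T ≈ 5.82 °C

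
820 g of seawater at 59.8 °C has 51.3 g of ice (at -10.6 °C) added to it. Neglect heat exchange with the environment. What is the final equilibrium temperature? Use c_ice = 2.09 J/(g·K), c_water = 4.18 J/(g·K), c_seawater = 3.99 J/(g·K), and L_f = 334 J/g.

T_f ≈ 50.9 °C

Taking heat into each body as positive, Σ m c ΔT = 0:
ice -10.6→0 °C: 51.3·2.09·10.6 = 1136.5; fusion: m_ice L_f = 51.3·334 = 17134; warm the meltwater: 214.43 T; seawater cools: 820·3.99·(T − 59.8) = 3271.8(T − 59.8)
3486.2 T = 195654 − 18271 = 177383
T ≈ 50.88 °C. Since T > 0 °C, the all-ice-melts assumption holds.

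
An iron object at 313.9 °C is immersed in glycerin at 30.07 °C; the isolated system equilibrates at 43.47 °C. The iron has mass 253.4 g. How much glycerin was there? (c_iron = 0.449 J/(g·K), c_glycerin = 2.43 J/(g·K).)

m ≈ 945 g

Heat gained plus heat lost sum to zero:
253.4·0.449·(43.47 − 313.9) + m·2.43·(43.47 − 30.07) = 0
32.56 m = 30769
m = 30769/32.56 ≈ 944.9 g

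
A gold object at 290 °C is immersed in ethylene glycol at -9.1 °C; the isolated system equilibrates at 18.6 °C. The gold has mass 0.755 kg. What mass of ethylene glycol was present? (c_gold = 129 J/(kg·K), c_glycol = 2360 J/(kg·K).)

Conservation of energy gives ΣQ = 0:
0.755×129×(18.6 − 290) + m×2360×(18.6 − (-9.1)) = 0
65372 m = 26433
m = 26433/65372 ≈ 0.4043 kg

m ≈ 0.404 kg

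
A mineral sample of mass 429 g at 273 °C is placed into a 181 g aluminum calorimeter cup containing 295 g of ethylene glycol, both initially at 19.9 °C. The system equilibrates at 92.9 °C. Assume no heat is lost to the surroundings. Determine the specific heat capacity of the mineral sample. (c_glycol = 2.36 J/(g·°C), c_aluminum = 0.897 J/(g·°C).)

c ≈ 0.811 J/(g·°C)

Heat gained plus heat lost sum to zero:
429×c×(92.9 − 273) + 295×2.36×(92.9 − 19.9) + 181×0.897×(92.9 − 19.9) = 0
-77263 c = -62675
c = -62675/-77263 ≈ 0.8112 J/(g·°C)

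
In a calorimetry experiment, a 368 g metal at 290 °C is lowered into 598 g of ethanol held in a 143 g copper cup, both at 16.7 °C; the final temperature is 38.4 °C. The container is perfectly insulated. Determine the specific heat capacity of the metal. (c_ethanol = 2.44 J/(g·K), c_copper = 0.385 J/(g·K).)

Conservation of energy gives ΣQ = 0:
368·c·(38.4 − 290) + 598·2.44·(38.4 − 16.7) + 143·0.385·(38.4 − 16.7) = 0
-92589 c = -32858
c = -32858/-92589 ≈ 0.3549 J/(g·K)

c ≈ 0.355 J/(g·K)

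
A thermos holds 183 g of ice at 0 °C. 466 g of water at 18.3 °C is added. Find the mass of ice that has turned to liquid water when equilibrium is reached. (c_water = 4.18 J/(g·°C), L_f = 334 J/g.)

m_melted ≈ 107 g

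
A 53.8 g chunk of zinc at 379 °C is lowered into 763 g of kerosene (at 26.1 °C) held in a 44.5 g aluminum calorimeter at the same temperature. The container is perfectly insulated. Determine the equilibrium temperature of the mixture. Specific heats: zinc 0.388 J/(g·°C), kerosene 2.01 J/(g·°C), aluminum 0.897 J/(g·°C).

T_f ≈ 30.7 °C

Taking heat into each body as positive, Σ m c ΔT = 0:
53.8·0.388·(T − 379) + 763·2.01·(T − 26.1) + 44.5·0.897·(T − 26.1) = 0
20.87(T − 379) + 1533.6(T − 26.1) + 39.92(T − 26.1) = 0
(20.87 + 1533.6 + 39.92) T = 20.87·379 + 1533.6·26.1 + 39.92·26.1
T ≈ 30.72 °C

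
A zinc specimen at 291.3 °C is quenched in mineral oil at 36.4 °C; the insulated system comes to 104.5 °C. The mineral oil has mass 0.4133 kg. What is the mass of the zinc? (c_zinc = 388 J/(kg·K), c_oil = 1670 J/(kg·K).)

m ≈ 0.649 kg

|Q_zinc| = |Q_oil|:
m×388×(291.3 − 104.5) = 0.4133×1670×(104.5 − 36.4)
72478 m = 47003  ⇒  m ≈ 0.6485 kg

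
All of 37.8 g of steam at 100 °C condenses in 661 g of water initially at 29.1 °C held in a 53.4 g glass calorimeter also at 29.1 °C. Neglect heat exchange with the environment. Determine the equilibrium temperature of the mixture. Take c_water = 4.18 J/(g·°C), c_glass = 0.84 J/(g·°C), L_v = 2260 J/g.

Energy balance with sensible and latent terms:
latent heat released on condensation: 37.8·2260 = 85428
  condensed water 100 °C→T: 158(T − 100)
  water warms: 661·4.18·(T − 29.1) = 2763(T − 29.1)
  glass cup: 53.4·0.84·(T − 29.1) = 44.86(T − 29.1)
2965.8 T = 85428 + 15800 + 81708 = 182936
T ≈ 61.68 °C — below 100 °C, confirming all the steam condensed.

T_f ≈ 61.7 °C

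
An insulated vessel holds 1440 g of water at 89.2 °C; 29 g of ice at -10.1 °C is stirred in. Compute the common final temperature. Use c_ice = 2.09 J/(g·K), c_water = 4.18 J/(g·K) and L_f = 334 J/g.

Energy conservation, ΣQ = 0:
warm ice to 0 °C: 29·2.09·(0 − (-10.1)) = 612.16
  latent heat to melt: 29·334 = 9686
  meltwater 0→T: 29·4.18·T = 121.22 T
  water cools: 1440·4.18·(T − 89.2) = 6019.2(T − 89.2)
6140.4 T = 536913 − 10298 = 526614
T ≈ 85.76 °C. Since T > 0 °C, the all-ice-melts assumption holds.

T_f ≈ 85.8 °C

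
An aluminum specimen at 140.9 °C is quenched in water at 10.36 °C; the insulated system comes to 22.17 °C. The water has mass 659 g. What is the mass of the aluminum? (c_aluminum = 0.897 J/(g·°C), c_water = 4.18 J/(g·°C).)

m ≈ 305 g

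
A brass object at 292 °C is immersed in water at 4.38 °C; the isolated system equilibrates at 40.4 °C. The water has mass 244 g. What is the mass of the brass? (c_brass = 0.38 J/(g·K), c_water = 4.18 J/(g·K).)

m ≈ 384 g

Heat lost by the brass = heat gained by the water:
m×0.38×(292 − 40.4) = 244×4.18×(40.4 − 4.38)
95.61 m = 36738  ⇒  m ≈ 384.3 g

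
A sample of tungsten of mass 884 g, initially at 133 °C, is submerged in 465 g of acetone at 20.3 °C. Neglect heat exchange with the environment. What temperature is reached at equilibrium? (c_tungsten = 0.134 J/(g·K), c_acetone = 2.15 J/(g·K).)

|Q_tungsten| = |Q_acetone|:
884·0.134·(133 − T) = 465·2.15·(T − 20.3)
118.46(133 − T) = 999.75(T − 20.3)
1118.2 T = 36050  ⇒  T ≈ 32.24 °C

T_f ≈ 32.2 °C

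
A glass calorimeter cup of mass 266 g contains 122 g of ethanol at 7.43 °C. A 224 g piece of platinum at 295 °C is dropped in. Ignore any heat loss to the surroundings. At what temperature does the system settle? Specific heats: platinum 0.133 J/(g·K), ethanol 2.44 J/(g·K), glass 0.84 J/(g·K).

T_f ≈ 23.0 °C

Conservation of energy gives ΣQ = 0:
224·0.133·(T − 295) + 122·2.44·(T − 7.43) + 266·0.84·(T − 7.43) = 0
29.79(T − 295) + 297.68(T − 7.43) + 223.44(T − 7.43) = 0
(29.79 + 297.68 + 223.44) T = 29.79·295 + 297.68·7.43 + 223.44·7.43
T ≈ 22.98 °C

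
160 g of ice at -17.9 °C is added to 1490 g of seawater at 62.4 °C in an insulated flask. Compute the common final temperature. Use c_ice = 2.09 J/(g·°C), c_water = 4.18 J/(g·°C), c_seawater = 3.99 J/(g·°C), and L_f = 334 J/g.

Sum of m c ΔT and latent-heat terms is zero:
warm ice to 0 °C: 160×2.09×(0 − (-17.9)) = 5985.8
  latent heat to melt: 160×334 = 53440
  warm the meltwater: 668.8 T
  seawater cools: 1490×3.99×(T − 62.4) = 5945.1(T − 62.4)
6613.9 T = 370974 − 59426 = 311548
T ≈ 47.11 °C (positive, so assuming full melt was valid).

T_f ≈ 47.1 °C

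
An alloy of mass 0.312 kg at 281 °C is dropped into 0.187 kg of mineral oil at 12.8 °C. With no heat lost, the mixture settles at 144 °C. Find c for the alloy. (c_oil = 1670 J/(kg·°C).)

c ≈ 959 J/(kg·°C)

Heat lost by the alloy = heat gained by the oil:
0.312×c×(281 − 144) = 0.187×1670×(144 − 12.8)
42.74 c = 40972  ⇒  c ≈ 958.6 J/(kg·°C)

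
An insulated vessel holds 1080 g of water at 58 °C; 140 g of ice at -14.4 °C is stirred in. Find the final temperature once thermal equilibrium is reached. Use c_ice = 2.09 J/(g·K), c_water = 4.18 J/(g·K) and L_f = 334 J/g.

T_f ≈ 41.3 °C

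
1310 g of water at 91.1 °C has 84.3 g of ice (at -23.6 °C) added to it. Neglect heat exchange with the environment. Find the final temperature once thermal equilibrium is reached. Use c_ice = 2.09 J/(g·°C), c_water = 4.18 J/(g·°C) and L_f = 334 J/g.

T_f ≈ 80.0 °C

Energy conservation, ΣQ = 0:
ice -23.6→0 °C: 84.3×2.09×23.6 = 4158; latent heat to melt: 84.3×334 = 28156; meltwater 0→T: 84.3×4.18×T = 352.37 T; water: 5475.8(T − 91.1)
5828.2 T = 498845 − 32314 = 466531
T ≈ 80.05 °C. Since T > 0 °C, the all-ice-melts assumption holds.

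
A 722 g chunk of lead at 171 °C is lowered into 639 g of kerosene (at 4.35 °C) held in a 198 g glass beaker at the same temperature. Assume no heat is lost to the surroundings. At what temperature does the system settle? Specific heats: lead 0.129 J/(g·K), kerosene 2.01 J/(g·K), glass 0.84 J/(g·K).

T_f ≈ 14.4 °C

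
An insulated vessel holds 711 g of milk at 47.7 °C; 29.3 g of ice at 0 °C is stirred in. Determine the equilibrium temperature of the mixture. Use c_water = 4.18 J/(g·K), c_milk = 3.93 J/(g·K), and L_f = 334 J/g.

T_f ≈ 42.3 °C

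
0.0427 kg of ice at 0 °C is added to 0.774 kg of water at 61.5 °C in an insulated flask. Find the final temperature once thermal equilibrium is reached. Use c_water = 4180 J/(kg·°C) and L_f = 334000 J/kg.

T_f ≈ 54.1 °C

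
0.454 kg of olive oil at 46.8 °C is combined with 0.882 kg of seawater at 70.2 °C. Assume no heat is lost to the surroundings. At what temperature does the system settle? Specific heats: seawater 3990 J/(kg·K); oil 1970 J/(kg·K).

T_f ≈ 65.5 °C

Setting the total heat transfer to zero:
0.882*3990*(T − 70.2) + 0.454*1970*(T − 46.8) = 0
4413.6 T = 288903
T = 288903 / 4413.6 = 65.5 °C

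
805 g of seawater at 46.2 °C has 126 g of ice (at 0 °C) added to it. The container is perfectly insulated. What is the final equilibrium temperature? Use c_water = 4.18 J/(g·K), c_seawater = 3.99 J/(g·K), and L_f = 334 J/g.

Let T be the final temperature. ΣQ_i = 0:
fusion: m_ice L_f = 126×334 = 42084; meltwater 0→T: 126×4.18×T = 526.68 T; seawater: 3212(T − 46.2)
3738.6 T = 148392 − 42084 = 106308
T ≈ 28.44 °C (positive, so assuming full melt was valid).

T_f ≈ 28.4 °C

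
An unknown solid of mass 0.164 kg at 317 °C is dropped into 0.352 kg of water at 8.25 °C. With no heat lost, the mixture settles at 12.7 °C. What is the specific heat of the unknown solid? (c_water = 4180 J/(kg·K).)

c ≈ 131 J/(kg·K)

Let T be the final temperature. ΣQ_i = 0:
0.164·c·(12.7 − 317) + 0.352·4180·(12.7 − 8.25) = 0
-49.91 c = -6547.6
c = -6547.6/-49.91 ≈ 131.2 J/(kg·K)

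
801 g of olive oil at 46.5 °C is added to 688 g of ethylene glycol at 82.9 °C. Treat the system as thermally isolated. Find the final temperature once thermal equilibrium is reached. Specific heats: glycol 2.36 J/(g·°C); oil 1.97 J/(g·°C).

Taking heat into each body as positive, Σ m c ΔT = 0:
688·2.36·(T − 82.9) + 801·1.97·(T − 46.5) = 0
(1623.7 + 1578) T = 1623.7·82.9 + 1578·46.5
T = 207979 / 3201.6 = 65 °C

T_f ≈ 65.0 °C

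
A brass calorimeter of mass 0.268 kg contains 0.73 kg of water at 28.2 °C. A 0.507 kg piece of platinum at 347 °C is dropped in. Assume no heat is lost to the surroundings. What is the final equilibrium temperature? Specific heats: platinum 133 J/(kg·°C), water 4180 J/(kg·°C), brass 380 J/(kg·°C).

T_f ≈ 34.9 °C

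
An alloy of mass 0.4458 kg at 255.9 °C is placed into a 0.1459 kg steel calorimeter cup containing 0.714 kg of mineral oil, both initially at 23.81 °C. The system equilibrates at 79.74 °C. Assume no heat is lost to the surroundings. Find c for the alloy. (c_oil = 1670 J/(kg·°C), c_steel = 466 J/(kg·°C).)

Heat gained plus heat lost sum to zero:
0.4458×c×(79.74 − 255.9) + 0.714×1670×(79.74 − 23.81) + 0.1459×466×(79.74 − 23.81) = 0
-78.53 c = -70492
c = -70492/-78.53 ≈ 897.6 J/(kg·°C)

c ≈ 898 J/(kg·°C)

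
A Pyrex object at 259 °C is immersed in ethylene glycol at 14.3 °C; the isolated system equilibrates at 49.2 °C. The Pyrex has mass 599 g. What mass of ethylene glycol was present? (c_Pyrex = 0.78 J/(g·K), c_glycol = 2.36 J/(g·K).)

m ≈ 1190 g

Heat lost by the Pyrex = heat gained by the glycol:
599·0.78·(259 − 49.2) = m·2.36·(49.2 − 14.3)
82.36 m = 98023  ⇒  m ≈ 1190 g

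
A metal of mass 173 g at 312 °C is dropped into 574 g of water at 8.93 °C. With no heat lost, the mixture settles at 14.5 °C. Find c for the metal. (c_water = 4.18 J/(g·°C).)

m_s c (T_s − T_f) = m_water c_water (T_f − T_0):
173·c·(312 − 14.5) = 574·4.18·(14.5 − 8.93)
51468 c = 13364  ⇒  c ≈ 0.2597 J/(g·°C)

c ≈ 0.26 J/(g·°C)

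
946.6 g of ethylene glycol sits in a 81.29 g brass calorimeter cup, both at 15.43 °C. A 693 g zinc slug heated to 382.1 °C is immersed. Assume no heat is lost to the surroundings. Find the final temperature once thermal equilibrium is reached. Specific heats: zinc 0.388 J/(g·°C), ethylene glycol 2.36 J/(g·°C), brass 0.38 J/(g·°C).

T_f is the heat-capacity-weighted average of the initial temperatures:
T_f = (268.88*382.1 + 2234*15.43 + 30.89*15.43) / (268.88 + 2234 + 30.89)
    = 137687 / 2533.8 ≈ 54.34 °C

T_f ≈ 54.3 °C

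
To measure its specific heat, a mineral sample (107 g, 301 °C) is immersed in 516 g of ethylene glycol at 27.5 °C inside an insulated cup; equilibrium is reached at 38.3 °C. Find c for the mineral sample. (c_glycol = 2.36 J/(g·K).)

c ≈ 0.468 J/(g·K)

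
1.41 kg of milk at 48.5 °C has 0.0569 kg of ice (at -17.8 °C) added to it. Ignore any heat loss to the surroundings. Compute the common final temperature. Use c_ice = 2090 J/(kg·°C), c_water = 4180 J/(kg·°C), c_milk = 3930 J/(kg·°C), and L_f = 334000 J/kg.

T_f ≈ 42.8 °C

Heat gained plus heat lost sum to zero:
warm ice to 0 °C: 0.0569×2090×(0 − (-17.8)) = 2116.8
  latent heat to melt: 0.0569×334000 = 19005
  meltwater 0→T: 0.0569×4180×T = 237.84 T
  milk cools: 1.41×3930×(T − 48.5) = 5541.3(T − 48.5)
5779.1 T = 268753 − 21121 = 247632
T ≈ 42.85 °C. Since T > 0 °C, the all-ice-melts assumption holds.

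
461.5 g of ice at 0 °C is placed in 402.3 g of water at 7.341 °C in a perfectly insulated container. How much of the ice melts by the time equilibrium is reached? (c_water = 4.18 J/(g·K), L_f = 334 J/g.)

m_melted ≈ 37 g

Cooling the water to 0 °C releases 402.3·4.18·7.341 = 12345 J.
Melting all 461.5 g of ice would need 461.5·334 = 154141 J.
12345 J < 154141 J, so only part of the ice melts and the system sits at 0 °C.
m_melt = 12345 / L_f = 36.96 g.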